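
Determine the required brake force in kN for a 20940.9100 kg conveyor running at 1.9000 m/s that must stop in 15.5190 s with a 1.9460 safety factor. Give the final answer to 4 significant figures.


F = 20940.9100 * 1.9000 / 15.5190 * 1.9460 / 1000
F = 4.989 kN


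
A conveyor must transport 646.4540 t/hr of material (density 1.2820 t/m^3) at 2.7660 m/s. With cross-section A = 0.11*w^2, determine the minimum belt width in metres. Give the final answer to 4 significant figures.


A_req = 646.4540 / (2.7660 * 1.2820 * 3600) = 0.0506401 m^2
w = sqrt(0.0506401 / 0.11)
w = 0.6785 m


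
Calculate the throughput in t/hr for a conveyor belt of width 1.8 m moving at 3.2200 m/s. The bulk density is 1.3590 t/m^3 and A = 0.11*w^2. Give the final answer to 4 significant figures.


A = 0.11 * 1.8^2 = 0.3564 m^2
C = 0.3564 * 3.2200 * 1.3590 * 3600
C = 5615 t/hr


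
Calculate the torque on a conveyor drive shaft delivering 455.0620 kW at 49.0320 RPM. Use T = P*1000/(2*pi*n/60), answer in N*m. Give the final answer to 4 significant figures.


omega = 2*pi*49.0320/60 = 5.13462 rad/s
T = 455.0620*1000 / 5.13462
T = 88630 N*m


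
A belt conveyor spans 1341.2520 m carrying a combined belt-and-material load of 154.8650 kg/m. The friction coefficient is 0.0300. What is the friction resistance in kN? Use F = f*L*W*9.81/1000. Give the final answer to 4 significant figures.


F = 0.0300 * 1341.2520 * 154.8650 * 9.81 / 1000
F = 61.13 kN


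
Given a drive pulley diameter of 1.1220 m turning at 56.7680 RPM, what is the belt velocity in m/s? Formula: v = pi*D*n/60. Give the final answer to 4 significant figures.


v = pi * 1.1220 * 56.7680 / 60
v = 3.335 m/s


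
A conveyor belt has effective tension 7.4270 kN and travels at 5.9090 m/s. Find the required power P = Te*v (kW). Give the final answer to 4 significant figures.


P = Te * v = 7.4270 * 5.9090
P = 43.89 kW


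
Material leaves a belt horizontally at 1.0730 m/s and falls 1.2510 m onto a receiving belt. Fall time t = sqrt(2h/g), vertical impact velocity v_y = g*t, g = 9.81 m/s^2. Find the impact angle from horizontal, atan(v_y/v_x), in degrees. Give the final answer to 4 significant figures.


t = sqrt(2*1.2510/9.81) = 0.505021 s
v_y = 9.81 * 0.505021 = 4.95426 m/s
angle = atan(4.95426 / 1.0730) = 77.78 deg


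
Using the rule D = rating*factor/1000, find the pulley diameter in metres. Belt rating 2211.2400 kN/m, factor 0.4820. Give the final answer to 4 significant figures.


D = 2211.2400 * 0.4820 / 1000
D = 1.066 m


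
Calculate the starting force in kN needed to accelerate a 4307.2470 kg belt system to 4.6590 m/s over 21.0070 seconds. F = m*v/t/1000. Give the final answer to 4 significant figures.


F = 4307.2470 * 4.6590 / 21.0070 / 1000
F = 0.9553 kN


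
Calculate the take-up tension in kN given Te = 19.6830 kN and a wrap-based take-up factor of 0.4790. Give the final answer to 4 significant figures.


T_tu = 19.6830 * 0.4790
T_tu = 9.428 kN


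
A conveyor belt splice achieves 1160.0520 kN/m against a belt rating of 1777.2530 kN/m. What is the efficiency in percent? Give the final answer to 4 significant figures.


Eff = 1160.0520 / 1777.2530 * 100
Eff = 65.27 %


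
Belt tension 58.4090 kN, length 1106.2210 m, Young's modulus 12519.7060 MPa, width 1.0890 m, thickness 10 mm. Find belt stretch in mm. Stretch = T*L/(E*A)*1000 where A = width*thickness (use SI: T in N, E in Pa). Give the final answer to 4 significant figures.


A = 1.0890 * 0.01 = 0.01089 m^2
Stretch = 58.4090*1000 * 1106.2210 / (12519.7060e6 * 0.01089) * 1000
Stretch = 473.9 mm


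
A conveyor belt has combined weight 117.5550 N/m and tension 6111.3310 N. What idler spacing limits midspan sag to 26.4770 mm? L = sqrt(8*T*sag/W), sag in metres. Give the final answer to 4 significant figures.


sag = 26.4770/1000 = 0.026477 m
L = sqrt(8 * 6111.3310 * 0.026477 / 117.5550)
L = 3.318 m


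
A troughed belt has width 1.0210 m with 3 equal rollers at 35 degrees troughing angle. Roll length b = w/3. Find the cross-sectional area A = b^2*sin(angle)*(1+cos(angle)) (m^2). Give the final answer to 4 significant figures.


b = 1.0210/3 = 0.340333 m
A = 0.340333^2 * sin(35 deg) * (1 + cos(35 deg))
A = 0.1209 m^2


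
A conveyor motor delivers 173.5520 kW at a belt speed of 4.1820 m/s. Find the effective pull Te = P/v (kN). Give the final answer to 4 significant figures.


Te = P / v = 173.5520 / 4.1820
Te = 41.50 kN


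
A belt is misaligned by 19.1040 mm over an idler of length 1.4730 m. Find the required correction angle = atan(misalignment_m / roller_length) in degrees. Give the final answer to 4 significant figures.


misalign_m = 19.1040 / 1000 = 0.019104 m
angle = atan(0.019104 / 1.4730)
angle = 0.7431 deg


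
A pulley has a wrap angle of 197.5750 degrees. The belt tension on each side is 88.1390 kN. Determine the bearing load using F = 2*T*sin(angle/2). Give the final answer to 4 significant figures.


F = 2 * 88.1390 * sin(197.5750/2 deg)
F = 174.2 kN


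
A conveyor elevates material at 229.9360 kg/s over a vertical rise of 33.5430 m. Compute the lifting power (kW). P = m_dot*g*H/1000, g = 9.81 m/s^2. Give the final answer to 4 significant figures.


P = 229.9360 * 9.81 * 33.5430 / 1000
P = 75.66 kW


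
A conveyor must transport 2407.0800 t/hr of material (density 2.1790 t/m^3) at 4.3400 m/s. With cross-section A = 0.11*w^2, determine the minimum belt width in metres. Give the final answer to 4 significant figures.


A_req = 2407.0800 / (4.3400 * 2.1790 * 3600) = 0.0707035 m^2
w = sqrt(0.0707035 / 0.11)
w = 0.8017 m


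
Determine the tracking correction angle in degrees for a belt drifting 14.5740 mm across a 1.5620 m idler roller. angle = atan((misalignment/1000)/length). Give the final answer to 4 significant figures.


misalign_m = 14.5740 / 1000 = 0.014574 m
angle = atan(0.014574 / 1.5620)
angle = 0.5346 deg


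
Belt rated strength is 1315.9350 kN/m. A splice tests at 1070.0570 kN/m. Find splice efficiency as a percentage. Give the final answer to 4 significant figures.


Eff = 1070.0570 / 1315.9350 * 100
Eff = 81.32 %


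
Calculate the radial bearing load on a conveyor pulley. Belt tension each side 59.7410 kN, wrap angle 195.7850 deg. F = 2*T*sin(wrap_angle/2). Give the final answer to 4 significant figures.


F = 2 * 59.7410 * sin(195.7850/2 deg)
F = 118.4 kN


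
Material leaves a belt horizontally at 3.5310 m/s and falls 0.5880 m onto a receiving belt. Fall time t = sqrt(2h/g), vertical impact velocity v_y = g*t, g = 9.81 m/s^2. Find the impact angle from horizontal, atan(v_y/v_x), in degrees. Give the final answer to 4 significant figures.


t = sqrt(2*0.5880/9.81) = 0.346234 s
v_y = 9.81 * 0.346234 = 3.39656 m/s
angle = atan(3.39656 / 3.5310) = 43.89 deg


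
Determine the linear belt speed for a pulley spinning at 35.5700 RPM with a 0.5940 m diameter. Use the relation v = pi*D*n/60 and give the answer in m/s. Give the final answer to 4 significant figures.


v = pi * 0.5940 * 35.5700 / 60
v = 1.106 m/s


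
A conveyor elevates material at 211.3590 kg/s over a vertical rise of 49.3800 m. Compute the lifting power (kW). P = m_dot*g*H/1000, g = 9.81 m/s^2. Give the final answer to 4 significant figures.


P = 211.3590 * 9.81 * 49.3800 / 1000
P = 102.4 kW


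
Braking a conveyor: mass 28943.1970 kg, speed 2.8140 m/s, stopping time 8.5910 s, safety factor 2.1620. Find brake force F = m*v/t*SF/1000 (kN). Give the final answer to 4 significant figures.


F = 28943.1970 * 2.8140 / 8.5910 * 2.1620 / 1000
F = 20.50 kN


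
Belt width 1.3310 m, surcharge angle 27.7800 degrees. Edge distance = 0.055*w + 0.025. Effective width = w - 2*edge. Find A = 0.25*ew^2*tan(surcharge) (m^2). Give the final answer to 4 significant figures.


edge = 0.055*1.3310 + 0.025 = 0.098205 m
ew = 1.3310 - 2*0.098205 = 1.13459 m
A = 0.25 * 1.13459^2 * tan(27.7800 deg)
A = 0.1695 m^2


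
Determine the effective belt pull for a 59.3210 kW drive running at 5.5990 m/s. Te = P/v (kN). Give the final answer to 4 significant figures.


Te = P / v = 59.3210 / 5.5990
Te = 10.59 kN


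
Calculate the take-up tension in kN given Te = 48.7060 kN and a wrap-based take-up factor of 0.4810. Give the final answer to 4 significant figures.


T_tu = 48.7060 * 0.4810
T_tu = 23.43 kN


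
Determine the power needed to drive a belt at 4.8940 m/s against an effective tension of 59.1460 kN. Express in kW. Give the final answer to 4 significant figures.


P = Te * v = 59.1460 * 4.8940
P = 289.5 kW


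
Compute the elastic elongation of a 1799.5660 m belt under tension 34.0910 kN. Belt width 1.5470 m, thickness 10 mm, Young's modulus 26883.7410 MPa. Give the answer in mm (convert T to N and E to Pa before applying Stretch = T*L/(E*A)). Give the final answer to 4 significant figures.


A = 1.5470 * 0.01 = 0.01547 m^2
Stretch = 34.0910*1000 * 1799.5660 / (26883.7410e6 * 0.01547) * 1000
Stretch = 147.5 mm


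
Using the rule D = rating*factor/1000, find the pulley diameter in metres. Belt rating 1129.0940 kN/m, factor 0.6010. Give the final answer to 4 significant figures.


D = 1129.0940 * 0.6010 / 1000
D = 0.6786 m


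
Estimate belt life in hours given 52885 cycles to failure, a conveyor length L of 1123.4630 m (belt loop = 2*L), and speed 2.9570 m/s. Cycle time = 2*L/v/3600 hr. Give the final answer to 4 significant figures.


cycle_time = 2 * 1123.4630 / 2.9570 / 3600 = 0.211074 hr
life = 52885 * 0.211074 = 11160 hours


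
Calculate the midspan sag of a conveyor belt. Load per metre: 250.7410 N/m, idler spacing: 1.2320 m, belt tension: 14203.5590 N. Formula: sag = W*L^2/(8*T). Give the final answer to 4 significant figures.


sag = 250.7410 * 1.2320^2 / (8 * 14203.5590)
sag = 0.003349 m


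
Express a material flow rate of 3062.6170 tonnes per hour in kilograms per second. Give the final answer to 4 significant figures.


m_dot = 3062.6170 * 1000 / 3600
m_dot = 850.7 kg/s


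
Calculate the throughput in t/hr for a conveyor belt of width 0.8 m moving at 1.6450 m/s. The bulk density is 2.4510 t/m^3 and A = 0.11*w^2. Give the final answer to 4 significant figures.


A = 0.11 * 0.8^2 = 0.0704 m^2
C = 0.0704 * 1.6450 * 2.4510 * 3600
C = 1022 t/hr


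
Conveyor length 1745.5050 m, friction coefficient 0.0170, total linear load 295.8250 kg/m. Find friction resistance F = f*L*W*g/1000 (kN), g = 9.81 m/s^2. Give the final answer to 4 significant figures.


F = 0.0170 * 1745.5050 * 295.8250 * 9.81 / 1000
F = 86.11 kN


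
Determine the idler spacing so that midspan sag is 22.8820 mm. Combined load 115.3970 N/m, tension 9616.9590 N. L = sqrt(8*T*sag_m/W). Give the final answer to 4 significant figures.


sag = 22.8820/1000 = 0.022882 m
L = sqrt(8 * 9616.9590 * 0.022882 / 115.3970)
L = 3.906 m


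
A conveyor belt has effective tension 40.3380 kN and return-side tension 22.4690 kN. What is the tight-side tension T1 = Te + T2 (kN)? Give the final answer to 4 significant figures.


T1 = Te + T2 = 40.3380 + 22.4690
T1 = 62.81 kN


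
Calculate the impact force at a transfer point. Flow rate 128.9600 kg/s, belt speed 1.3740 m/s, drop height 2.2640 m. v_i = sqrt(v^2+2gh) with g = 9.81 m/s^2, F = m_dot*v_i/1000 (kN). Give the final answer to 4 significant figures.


v_i = sqrt(1.3740^2 + 2*9.81*2.2640) = 6.80497 m/s
F = 128.9600 * 6.80497 / 1000
F = 0.8776 kN


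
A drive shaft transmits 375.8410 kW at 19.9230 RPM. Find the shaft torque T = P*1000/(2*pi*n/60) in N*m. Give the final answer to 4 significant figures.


omega = 2*pi*19.9230/60 = 2.08633 rad/s
T = 375.8410*1000 / 2.08633
T = 180100 N*m


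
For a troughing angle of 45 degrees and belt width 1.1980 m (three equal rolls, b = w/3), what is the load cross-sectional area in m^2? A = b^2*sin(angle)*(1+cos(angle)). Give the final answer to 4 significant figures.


b = 1.1980/3 = 0.399333 m
A = 0.399333^2 * sin(45 deg) * (1 + cos(45 deg))
A = 0.1925 m^2


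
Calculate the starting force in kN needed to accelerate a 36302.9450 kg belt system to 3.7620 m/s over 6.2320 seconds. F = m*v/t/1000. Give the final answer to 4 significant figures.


F = 36302.9450 * 3.7620 / 6.2320 / 1000
F = 21.91 kN


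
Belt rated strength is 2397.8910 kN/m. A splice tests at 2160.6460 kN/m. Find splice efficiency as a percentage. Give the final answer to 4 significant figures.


Eff = 2160.6460 / 2397.8910 * 100
Eff = 90.11 %


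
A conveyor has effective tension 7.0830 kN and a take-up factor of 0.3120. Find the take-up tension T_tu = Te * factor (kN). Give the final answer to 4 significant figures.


T_tu = 7.0830 * 0.3120
T_tu = 2.210 kN


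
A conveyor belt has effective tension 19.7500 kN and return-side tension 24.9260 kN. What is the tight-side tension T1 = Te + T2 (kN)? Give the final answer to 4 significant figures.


T1 = Te + T2 = 19.7500 + 24.9260
T1 = 44.68 kN


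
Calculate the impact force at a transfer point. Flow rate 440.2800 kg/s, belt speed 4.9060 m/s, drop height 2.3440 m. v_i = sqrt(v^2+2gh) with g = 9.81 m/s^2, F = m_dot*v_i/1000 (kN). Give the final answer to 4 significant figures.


v_i = sqrt(4.9060^2 + 2*9.81*2.3440) = 8.37007 m/s
F = 440.2800 * 8.37007 / 1000
F = 3.685 kN


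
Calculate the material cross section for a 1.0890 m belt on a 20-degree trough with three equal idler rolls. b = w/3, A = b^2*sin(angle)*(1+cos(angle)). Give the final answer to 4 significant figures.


b = 1.0890/3 = 0.363 m
A = 0.363^2 * sin(20 deg) * (1 + cos(20 deg))
A = 0.08742 m^2


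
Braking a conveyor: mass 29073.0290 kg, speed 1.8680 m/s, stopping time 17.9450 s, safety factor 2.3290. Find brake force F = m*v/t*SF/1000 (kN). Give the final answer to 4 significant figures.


F = 29073.0290 * 1.8680 / 17.9450 * 2.3290 / 1000
F = 7.048 kN


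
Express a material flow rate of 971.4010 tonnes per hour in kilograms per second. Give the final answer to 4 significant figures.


m_dot = 971.4010 * 1000 / 3600
m_dot = 269.8 kg/s


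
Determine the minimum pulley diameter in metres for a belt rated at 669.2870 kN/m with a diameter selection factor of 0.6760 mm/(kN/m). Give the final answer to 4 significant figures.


D = 669.2870 * 0.6760 / 1000
D = 0.4524 m


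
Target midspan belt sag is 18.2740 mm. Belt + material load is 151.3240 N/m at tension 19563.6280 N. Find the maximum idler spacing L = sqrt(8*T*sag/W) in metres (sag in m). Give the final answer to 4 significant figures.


sag = 18.2740/1000 = 0.018274 m
L = sqrt(8 * 19563.6280 * 0.018274 / 151.3240)
L = 4.347 m


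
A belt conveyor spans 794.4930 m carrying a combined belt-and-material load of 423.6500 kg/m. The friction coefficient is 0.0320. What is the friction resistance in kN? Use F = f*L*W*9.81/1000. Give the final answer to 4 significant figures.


F = 0.0320 * 794.4930 * 423.6500 * 9.81 / 1000
F = 105.7 kN


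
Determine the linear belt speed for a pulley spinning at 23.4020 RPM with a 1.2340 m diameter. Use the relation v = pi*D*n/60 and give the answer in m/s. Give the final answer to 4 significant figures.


v = pi * 1.2340 * 23.4020 / 60
v = 1.512 m/s


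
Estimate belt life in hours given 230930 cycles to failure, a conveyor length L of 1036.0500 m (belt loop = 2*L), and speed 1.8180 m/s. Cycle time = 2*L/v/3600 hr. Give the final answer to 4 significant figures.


cycle_time = 2 * 1036.0500 / 1.8180 / 3600 = 0.316602 hr
life = 230930 * 0.316602 = 73110 hours


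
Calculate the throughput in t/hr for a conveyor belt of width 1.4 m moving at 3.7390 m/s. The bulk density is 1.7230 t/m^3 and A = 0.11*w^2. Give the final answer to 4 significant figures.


A = 0.11 * 1.4^2 = 0.2156 m^2
C = 0.2156 * 3.7390 * 1.7230 * 3600
C = 5000 t/hr


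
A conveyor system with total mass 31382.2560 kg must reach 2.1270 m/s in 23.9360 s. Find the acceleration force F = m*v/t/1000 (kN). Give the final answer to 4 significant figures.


F = 31382.2560 * 2.1270 / 23.9360 / 1000
F = 2.789 kN


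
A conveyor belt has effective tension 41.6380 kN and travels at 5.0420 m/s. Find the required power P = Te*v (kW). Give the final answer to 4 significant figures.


P = Te * v = 41.6380 * 5.0420
P = 209.9 kW


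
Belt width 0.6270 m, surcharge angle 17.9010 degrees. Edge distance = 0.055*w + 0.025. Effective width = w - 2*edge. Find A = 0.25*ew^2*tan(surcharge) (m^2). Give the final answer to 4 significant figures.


edge = 0.055*0.6270 + 0.025 = 0.059485 m
ew = 0.6270 - 2*0.059485 = 0.50803 m
A = 0.25 * 0.50803^2 * tan(17.9010 deg)
A = 0.02084 m^2


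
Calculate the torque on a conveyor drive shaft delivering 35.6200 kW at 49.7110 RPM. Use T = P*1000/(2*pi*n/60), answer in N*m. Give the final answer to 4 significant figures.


omega = 2*pi*49.7110/60 = 5.20572 rad/s
T = 35.6200*1000 / 5.20572
T = 6842 N*m


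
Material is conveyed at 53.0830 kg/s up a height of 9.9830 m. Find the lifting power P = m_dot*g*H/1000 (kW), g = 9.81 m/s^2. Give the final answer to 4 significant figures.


P = 53.0830 * 9.81 * 9.9830 / 1000
P = 5.199 kW


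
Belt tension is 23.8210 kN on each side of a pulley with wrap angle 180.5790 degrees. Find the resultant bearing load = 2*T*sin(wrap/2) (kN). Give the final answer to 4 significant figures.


F = 2 * 23.8210 * sin(180.5790/2 deg)
F = 47.64 kN


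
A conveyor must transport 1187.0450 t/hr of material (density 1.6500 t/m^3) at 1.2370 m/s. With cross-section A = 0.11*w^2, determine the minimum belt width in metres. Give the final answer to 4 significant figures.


A_req = 1187.0450 / (1.2370 * 1.6500 * 3600) = 0.161552 m^2
w = sqrt(0.161552 / 0.11)
w = 1.212 m


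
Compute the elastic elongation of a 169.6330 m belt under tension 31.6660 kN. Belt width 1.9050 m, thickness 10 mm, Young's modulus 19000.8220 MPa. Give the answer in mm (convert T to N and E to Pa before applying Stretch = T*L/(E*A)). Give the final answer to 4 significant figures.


A = 1.9050 * 0.01 = 0.01905 m^2
Stretch = 31.6660*1000 * 169.6330 / (19000.8220e6 * 0.01905) * 1000
Stretch = 14.84 mm


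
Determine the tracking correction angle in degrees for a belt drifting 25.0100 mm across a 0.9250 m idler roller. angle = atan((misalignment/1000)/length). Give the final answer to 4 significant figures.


misalign_m = 25.0100 / 1000 = 0.025010 m
angle = atan(0.025010 / 0.9250)
angle = 1.549 deg


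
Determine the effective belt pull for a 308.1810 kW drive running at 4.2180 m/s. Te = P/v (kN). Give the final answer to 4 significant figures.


Te = P / v = 308.1810 / 4.2180
Te = 73.06 kN


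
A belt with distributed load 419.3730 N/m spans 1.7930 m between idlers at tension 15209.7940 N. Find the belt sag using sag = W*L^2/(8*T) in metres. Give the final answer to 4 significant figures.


sag = 419.3730 * 1.7930^2 / (8 * 15209.7940)
sag = 0.01108 m


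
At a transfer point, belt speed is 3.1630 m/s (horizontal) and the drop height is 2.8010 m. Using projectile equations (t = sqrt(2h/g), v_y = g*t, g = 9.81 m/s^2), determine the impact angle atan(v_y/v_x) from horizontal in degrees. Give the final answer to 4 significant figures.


t = sqrt(2*2.8010/9.81) = 0.755678 s
v_y = 9.81 * 0.755678 = 7.4132 m/s
angle = atan(7.4132 / 3.1630) = 66.89 deg


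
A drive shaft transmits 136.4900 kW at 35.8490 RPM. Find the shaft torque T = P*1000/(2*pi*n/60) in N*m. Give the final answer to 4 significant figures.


omega = 2*pi*35.8490/60 = 3.7541 rad/s
T = 136.4900*1000 / 3.7541
T = 36360 N*m


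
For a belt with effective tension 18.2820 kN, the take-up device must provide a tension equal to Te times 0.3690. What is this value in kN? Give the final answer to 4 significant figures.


T_tu = 18.2820 * 0.3690
T_tu = 6.746 kN


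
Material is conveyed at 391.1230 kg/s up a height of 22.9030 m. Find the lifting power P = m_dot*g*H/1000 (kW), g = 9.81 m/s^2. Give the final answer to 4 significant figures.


P = 391.1230 * 9.81 * 22.9030 / 1000
P = 87.88 kW


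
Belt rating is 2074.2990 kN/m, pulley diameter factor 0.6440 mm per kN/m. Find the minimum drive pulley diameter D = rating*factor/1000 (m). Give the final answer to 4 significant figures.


D = 2074.2990 * 0.6440 / 1000
D = 1.336 m


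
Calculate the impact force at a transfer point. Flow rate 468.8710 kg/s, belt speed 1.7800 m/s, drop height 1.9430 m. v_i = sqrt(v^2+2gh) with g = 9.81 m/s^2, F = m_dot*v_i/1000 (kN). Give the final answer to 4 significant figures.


v_i = sqrt(1.7800^2 + 2*9.81*1.9430) = 6.42573 m/s
F = 468.8710 * 6.42573 / 1000
F = 3.013 kN


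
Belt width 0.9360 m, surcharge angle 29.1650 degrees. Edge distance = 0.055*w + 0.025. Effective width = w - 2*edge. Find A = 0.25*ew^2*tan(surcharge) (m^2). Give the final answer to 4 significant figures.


edge = 0.055*0.9360 + 0.025 = 0.07648 m
ew = 0.9360 - 2*0.07648 = 0.78304 m
A = 0.25 * 0.78304^2 * tan(29.1650 deg)
A = 0.08555 m^2


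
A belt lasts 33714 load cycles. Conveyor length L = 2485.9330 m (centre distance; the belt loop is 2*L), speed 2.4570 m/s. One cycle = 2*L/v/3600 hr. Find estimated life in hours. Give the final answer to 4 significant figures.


cycle_time = 2 * 2485.9330 / 2.4570 / 3600 = 0.562098 hr
life = 33714 * 0.562098 = 18950 hours


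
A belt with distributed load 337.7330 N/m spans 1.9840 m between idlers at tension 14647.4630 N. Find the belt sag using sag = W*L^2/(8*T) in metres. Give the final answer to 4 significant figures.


sag = 337.7330 * 1.9840^2 / (8 * 14647.4630)
sag = 0.01134 m


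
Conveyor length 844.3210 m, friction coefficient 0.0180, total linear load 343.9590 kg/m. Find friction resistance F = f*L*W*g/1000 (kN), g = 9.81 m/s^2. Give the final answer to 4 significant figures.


F = 0.0180 * 844.3210 * 343.9590 * 9.81 / 1000
F = 51.28 kN


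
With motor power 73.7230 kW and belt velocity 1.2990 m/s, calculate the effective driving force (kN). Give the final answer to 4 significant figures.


Te = P / v = 73.7230 / 1.2990
Te = 56.75 kN


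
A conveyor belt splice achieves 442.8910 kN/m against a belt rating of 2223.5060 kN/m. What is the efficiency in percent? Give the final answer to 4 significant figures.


Eff = 442.8910 / 2223.5060 * 100
Eff = 19.92 %


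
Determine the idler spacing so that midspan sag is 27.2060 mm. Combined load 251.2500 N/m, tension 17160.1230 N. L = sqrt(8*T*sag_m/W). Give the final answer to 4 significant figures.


sag = 27.2060/1000 = 0.027206 m
L = sqrt(8 * 17160.1230 * 0.027206 / 251.2500)
L = 3.856 m


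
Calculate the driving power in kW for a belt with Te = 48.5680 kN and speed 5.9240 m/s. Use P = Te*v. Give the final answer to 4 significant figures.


P = Te * v = 48.5680 * 5.9240
P = 287.7 kW


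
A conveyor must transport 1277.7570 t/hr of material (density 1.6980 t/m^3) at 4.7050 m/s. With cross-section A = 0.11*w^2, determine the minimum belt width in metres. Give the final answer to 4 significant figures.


A_req = 1277.7570 / (4.7050 * 1.6980 * 3600) = 0.0444272 m^2
w = sqrt(0.0444272 / 0.11)
w = 0.6355 m


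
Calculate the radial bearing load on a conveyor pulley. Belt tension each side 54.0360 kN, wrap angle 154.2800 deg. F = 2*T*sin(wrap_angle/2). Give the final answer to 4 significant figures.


F = 2 * 54.0360 * sin(154.2800/2 deg)
F = 105.4 kN


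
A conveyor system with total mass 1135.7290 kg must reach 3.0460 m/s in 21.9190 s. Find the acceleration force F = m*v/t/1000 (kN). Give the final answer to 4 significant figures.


F = 1135.7290 * 3.0460 / 21.9190 / 1000
F = 0.1578 kN


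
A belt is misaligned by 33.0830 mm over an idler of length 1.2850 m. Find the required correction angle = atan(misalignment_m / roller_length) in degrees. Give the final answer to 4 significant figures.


misalign_m = 33.0830 / 1000 = 0.033083 m
angle = atan(0.033083 / 1.2850)
angle = 1.475 deg


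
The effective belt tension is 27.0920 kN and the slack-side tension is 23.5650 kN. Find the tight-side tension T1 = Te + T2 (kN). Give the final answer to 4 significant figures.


T1 = Te + T2 = 27.0920 + 23.5650
T1 = 50.66 kN


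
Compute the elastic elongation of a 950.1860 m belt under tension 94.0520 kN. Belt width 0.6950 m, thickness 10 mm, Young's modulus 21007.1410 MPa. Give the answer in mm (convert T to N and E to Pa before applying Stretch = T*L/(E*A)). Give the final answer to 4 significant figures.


A = 0.6950 * 0.01 = 0.00695 m^2
Stretch = 94.0520*1000 * 950.1860 / (21007.1410e6 * 0.00695) * 1000
Stretch = 612.1 mm


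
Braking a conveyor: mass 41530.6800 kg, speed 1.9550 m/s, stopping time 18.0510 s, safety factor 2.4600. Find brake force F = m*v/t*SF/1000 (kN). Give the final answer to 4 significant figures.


F = 41530.6800 * 1.9550 / 18.0510 * 2.4600 / 1000
F = 11.06 kN


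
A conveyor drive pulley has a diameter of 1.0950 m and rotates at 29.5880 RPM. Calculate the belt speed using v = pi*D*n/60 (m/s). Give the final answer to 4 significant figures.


v = pi * 1.0950 * 29.5880 / 60
v = 1.696 m/s


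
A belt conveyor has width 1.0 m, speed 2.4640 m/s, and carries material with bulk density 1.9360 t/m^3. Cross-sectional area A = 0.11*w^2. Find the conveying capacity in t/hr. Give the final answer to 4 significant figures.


A = 0.11 * 1.0^2 = 0.11 m^2
C = 0.11 * 2.4640 * 1.9360 * 3600
C = 1889 t/hr


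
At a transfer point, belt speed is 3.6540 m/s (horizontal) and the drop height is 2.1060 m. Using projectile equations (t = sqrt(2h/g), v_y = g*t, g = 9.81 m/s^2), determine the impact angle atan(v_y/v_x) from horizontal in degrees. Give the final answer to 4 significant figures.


t = sqrt(2*2.1060/9.81) = 0.655254 s
v_y = 9.81 * 0.655254 = 6.42804 m/s
angle = atan(6.42804 / 3.6540) = 60.38 deg


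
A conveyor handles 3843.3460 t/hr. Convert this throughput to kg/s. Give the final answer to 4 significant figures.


m_dot = 3843.3460 * 1000 / 3600
m_dot = 1068 kg/s


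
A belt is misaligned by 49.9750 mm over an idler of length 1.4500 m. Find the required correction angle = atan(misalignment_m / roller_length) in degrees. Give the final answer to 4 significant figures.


misalign_m = 49.9750 / 1000 = 0.049975 m
angle = atan(0.049975 / 1.4500)
angle = 1.974 deg


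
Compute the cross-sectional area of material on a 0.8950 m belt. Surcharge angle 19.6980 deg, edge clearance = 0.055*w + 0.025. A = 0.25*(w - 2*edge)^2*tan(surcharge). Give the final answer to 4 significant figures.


edge = 0.055*0.8950 + 0.025 = 0.074225 m
ew = 0.8950 - 2*0.074225 = 0.74655 m
A = 0.25 * 0.74655^2 * tan(19.6980 deg)
A = 0.04988 m^2


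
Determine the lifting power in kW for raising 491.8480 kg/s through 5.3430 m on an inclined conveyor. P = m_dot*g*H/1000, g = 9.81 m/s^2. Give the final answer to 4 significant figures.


P = 491.8480 * 9.81 * 5.3430 / 1000
P = 25.78 kW


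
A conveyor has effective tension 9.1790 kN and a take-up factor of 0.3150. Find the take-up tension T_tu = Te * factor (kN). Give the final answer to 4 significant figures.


T_tu = 9.1790 * 0.3150
T_tu = 2.891 kN


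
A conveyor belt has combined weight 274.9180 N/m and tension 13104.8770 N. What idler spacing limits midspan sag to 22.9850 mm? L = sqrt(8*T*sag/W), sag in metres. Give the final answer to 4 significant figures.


sag = 22.9850/1000 = 0.022985 m
L = sqrt(8 * 13104.8770 * 0.022985 / 274.9180)
L = 2.961 m


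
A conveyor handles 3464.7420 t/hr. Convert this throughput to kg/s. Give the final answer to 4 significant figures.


m_dot = 3464.7420 * 1000 / 3600
m_dot = 962.4 kg/s


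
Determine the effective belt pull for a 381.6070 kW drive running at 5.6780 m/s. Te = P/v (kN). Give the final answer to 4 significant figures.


Te = P / v = 381.6070 / 5.6780
Te = 67.21 kN


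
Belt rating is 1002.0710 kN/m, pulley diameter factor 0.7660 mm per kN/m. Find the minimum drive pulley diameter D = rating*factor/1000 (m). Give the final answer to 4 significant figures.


D = 1002.0710 * 0.7660 / 1000
D = 0.7676 m


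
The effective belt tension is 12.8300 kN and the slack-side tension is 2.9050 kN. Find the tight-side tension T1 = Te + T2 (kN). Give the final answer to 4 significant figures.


T1 = Te + T2 = 12.8300 + 2.9050
T1 = 15.73 kN


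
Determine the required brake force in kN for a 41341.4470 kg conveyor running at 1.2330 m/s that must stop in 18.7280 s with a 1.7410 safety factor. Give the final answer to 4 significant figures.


F = 41341.4470 * 1.2330 / 18.7280 * 1.7410 / 1000
F = 4.739 kN


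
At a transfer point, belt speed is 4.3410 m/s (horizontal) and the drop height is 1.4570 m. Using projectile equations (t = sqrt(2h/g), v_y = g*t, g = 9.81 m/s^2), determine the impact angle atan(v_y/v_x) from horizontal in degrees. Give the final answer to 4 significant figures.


t = sqrt(2*1.4570/9.81) = 0.545017 s
v_y = 9.81 * 0.545017 = 5.34662 m/s
angle = atan(5.34662 / 4.3410) = 50.93 deg


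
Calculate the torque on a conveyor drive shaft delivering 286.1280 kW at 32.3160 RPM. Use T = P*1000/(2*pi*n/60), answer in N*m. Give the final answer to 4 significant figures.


omega = 2*pi*32.3160/60 = 3.38412 rad/s
T = 286.1280*1000 / 3.38412
T = 84550 N*m


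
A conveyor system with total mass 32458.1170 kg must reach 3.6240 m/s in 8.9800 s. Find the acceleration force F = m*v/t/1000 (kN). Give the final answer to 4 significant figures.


F = 32458.1170 * 3.6240 / 8.9800 / 1000
F = 13.10 kN


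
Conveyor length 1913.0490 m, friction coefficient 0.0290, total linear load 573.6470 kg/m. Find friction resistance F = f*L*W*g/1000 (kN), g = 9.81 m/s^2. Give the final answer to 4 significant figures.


F = 0.0290 * 1913.0490 * 573.6470 * 9.81 / 1000
F = 312.2 kN


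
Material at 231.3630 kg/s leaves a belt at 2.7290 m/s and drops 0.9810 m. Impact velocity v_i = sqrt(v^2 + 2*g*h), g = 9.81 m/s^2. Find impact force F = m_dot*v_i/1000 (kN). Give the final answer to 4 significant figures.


v_i = sqrt(2.7290^2 + 2*9.81*0.9810) = 5.16669 m/s
F = 231.3630 * 5.16669 / 1000
F = 1.195 kN


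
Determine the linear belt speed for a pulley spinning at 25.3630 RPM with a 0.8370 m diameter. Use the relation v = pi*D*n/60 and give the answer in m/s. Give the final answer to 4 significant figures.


v = pi * 0.8370 * 25.3630 / 60
v = 1.112 m/s


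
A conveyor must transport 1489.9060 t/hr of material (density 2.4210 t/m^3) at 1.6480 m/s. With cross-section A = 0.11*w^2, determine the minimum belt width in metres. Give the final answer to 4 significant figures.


A_req = 1489.9060 / (1.6480 * 2.4210 * 3600) = 0.10373 m^2
w = sqrt(0.10373 / 0.11)
w = 0.9711 m


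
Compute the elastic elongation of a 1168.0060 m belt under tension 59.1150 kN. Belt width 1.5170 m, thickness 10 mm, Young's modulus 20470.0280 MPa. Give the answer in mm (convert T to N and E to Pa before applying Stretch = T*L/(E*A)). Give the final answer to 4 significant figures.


A = 1.5170 * 0.01 = 0.01517 m^2
Stretch = 59.1150*1000 * 1168.0060 / (20470.0280e6 * 0.01517) * 1000
Stretch = 222.4 mm


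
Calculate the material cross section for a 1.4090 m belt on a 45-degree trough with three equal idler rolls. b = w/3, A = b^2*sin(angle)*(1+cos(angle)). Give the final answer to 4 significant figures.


b = 1.4090/3 = 0.469667 m
A = 0.469667^2 * sin(45 deg) * (1 + cos(45 deg))
A = 0.2663 m^2


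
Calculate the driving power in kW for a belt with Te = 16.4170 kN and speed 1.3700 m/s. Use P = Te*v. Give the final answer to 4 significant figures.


P = Te * v = 16.4170 * 1.3700
P = 22.49 kW


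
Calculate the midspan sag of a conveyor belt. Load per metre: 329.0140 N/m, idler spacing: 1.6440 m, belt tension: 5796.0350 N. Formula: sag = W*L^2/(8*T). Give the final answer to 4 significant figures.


sag = 329.0140 * 1.6440^2 / (8 * 5796.0350)
sag = 0.01918 m


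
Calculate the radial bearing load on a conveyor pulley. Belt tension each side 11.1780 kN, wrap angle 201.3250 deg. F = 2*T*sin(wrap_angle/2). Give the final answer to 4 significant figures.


F = 2 * 11.1780 * sin(201.3250/2 deg)
F = 21.97 kN


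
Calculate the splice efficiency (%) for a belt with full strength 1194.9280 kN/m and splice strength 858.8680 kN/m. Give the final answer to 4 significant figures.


Eff = 858.8680 / 1194.9280 * 100
Eff = 71.88 %


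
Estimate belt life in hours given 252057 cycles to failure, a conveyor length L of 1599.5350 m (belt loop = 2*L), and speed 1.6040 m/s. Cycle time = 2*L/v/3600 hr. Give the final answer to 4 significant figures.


cycle_time = 2 * 1599.5350 / 1.6040 / 3600 = 0.554009 hr
life = 252057 * 0.554009 = 139600 hours


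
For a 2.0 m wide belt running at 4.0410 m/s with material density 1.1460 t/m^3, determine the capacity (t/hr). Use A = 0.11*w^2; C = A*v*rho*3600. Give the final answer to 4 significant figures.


A = 0.11 * 2.0^2 = 0.44 m^2
C = 0.44 * 4.0410 * 1.1460 * 3600
C = 7335 t/hr


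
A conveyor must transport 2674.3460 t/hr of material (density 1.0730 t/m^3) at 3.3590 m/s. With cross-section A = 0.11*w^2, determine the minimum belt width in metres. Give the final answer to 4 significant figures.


A_req = 2674.3460 / (3.3590 * 1.0730 * 3600) = 0.206113 m^2
w = sqrt(0.206113 / 0.11)
w = 1.369 m


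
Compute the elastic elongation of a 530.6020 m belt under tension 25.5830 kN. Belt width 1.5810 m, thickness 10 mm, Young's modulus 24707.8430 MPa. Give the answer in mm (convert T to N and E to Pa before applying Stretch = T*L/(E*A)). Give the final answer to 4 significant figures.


A = 1.5810 * 0.01 = 0.01581 m^2
Stretch = 25.5830*1000 * 530.6020 / (24707.8430e6 * 0.01581) * 1000
Stretch = 34.75 mm


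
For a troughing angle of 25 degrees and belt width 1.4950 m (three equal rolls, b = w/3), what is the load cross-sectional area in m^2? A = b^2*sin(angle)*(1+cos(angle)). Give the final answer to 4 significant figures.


b = 1.4950/3 = 0.498333 m
A = 0.498333^2 * sin(25 deg) * (1 + cos(25 deg))
A = 0.2001 m^2


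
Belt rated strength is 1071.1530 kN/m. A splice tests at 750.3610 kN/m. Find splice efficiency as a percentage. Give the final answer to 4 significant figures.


Eff = 750.3610 / 1071.1530 * 100
Eff = 70.05 %


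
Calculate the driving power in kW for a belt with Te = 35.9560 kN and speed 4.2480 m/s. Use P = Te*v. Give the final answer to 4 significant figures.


P = Te * v = 35.9560 * 4.2480
P = 152.7 kW


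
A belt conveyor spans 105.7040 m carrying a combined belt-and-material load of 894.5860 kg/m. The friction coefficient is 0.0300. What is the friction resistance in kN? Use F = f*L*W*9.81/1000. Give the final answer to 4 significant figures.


F = 0.0300 * 105.7040 * 894.5860 * 9.81 / 1000
F = 27.83 kN


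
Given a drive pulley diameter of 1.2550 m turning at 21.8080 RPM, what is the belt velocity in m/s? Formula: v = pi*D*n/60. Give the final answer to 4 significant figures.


v = pi * 1.2550 * 21.8080 / 60
v = 1.433 m/s


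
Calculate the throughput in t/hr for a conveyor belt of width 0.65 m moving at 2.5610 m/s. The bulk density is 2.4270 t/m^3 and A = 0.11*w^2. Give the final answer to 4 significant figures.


A = 0.11 * 0.65^2 = 0.046475 m^2
C = 0.046475 * 2.5610 * 2.4270 * 3600
C = 1040 t/hr


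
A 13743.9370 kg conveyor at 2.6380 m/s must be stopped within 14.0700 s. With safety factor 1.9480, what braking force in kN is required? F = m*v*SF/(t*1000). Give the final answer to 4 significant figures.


F = 13743.9370 * 2.6380 / 14.0700 * 1.9480 / 1000
F = 5.020 kN


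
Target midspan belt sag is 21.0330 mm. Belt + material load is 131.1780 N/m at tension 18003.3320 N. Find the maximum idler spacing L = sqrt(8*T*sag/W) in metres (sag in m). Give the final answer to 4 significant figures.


sag = 21.0330/1000 = 0.021033 m
L = sqrt(8 * 18003.3320 * 0.021033 / 131.1780)
L = 4.806 m


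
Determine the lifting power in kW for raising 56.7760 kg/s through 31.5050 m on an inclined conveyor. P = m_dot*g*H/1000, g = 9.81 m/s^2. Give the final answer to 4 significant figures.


P = 56.7760 * 9.81 * 31.5050 / 1000
P = 17.55 kW


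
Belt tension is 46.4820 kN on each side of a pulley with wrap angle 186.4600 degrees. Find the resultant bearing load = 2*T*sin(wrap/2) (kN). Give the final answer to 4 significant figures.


F = 2 * 46.4820 * sin(186.4600/2 deg)
F = 92.82 kN


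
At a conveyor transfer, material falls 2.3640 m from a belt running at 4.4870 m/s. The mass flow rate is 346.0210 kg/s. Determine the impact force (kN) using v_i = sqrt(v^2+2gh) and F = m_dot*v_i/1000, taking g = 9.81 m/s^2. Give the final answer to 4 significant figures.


v_i = sqrt(4.4870^2 + 2*9.81*2.3640) = 8.15566 m/s
F = 346.0210 * 8.15566 / 1000
F = 2.822 kN


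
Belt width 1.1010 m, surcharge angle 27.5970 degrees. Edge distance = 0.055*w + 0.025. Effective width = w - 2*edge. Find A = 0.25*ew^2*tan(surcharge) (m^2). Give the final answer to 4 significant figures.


edge = 0.055*1.1010 + 0.025 = 0.085555 m
ew = 1.1010 - 2*0.085555 = 0.92989 m
A = 0.25 * 0.92989^2 * tan(27.5970 deg)
A = 0.1130 m^2


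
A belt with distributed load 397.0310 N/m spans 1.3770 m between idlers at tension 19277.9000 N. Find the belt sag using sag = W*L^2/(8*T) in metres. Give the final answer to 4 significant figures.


sag = 397.0310 * 1.3770^2 / (8 * 19277.9000)
sag = 0.004881 m


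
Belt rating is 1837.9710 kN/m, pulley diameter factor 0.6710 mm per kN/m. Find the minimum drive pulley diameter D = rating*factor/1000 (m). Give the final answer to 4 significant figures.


D = 1837.9710 * 0.6710 / 1000
D = 1.233 m


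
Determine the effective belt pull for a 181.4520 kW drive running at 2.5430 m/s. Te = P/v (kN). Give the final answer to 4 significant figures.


Te = P / v = 181.4520 / 2.5430
Te = 71.35 kN


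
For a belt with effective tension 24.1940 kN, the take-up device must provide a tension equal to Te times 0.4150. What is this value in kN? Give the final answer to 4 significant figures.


T_tu = 24.1940 * 0.4150
T_tu = 10.04 kN


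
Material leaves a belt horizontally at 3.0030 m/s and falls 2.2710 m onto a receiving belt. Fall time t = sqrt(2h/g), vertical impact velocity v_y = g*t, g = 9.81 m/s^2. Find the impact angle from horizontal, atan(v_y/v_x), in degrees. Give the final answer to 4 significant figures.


t = sqrt(2*2.2710/9.81) = 0.680439 s
v_y = 9.81 * 0.680439 = 6.67511 m/s
angle = atan(6.67511 / 3.0030) = 65.78 deg


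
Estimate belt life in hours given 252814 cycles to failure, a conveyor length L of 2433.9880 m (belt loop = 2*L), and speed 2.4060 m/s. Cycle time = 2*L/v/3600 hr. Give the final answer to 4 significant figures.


cycle_time = 2 * 2433.9880 / 2.4060 / 3600 = 0.562018 hr
life = 252814 * 0.562018 = 142100 hours


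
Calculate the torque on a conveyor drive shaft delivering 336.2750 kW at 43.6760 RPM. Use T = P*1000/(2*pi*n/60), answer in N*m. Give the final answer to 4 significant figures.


omega = 2*pi*43.6760/60 = 4.57374 rad/s
T = 336.2750*1000 / 4.57374
T = 73520 N*m


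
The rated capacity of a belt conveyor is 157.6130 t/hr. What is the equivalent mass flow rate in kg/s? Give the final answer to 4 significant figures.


m_dot = 157.6130 * 1000 / 3600
m_dot = 43.78 kg/s


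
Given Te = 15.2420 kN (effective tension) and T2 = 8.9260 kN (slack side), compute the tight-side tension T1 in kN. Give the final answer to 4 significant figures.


T1 = Te + T2 = 15.2420 + 8.9260
T1 = 24.17 kN


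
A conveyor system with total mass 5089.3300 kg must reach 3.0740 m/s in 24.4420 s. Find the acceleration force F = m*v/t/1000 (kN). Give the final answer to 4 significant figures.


F = 5089.3300 * 3.0740 / 24.4420 / 1000
F = 0.6401 kN


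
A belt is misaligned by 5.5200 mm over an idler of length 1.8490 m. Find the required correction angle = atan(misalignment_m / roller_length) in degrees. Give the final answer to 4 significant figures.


misalign_m = 5.5200 / 1000 = 0.005520 m
angle = atan(0.005520 / 1.8490)
angle = 0.1711 deg
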